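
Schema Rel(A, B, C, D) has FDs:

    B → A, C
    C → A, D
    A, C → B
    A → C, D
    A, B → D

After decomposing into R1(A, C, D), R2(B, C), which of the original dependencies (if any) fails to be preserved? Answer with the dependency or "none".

none

B → A, C: restricted closure across fragments reaches A, C.
C → A, D lies within R1.
A, C → B: restricted closure across fragments reaches B.
A → C, D lies within R1.
A, B → D: restricted closure across fragments reaches D.
Every dependency is enforceable on the fragments, so the decomposition is dependency-preserving.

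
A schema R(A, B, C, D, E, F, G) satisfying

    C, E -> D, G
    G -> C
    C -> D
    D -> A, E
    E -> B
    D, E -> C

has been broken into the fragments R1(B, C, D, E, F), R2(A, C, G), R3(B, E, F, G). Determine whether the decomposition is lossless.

Yes

Chase test. Columns are A, B, C, D, E, F, G; row i has aⱼ where attribute j ∈ Ri, else bᵢⱼ.
Initial tableau (one row per fragment):
  row 1: b11 a2 a3 a4 a5 a6 b17
  row 2: a1 b22 a3 b24 b25 b26 a7
  row 3: b31 a2 b33 b34 a5 a6 a7
Rows 2 and 3 agree on G; apply G→C and equate their C entries.
Rows 1 and 2 agree on C; apply C→D and equate their D entries.
Rows 1 and 3 agree on C; apply C→D and equate their D entries.
Rows 1 and 2 agree on D; apply D→A, E and equate their A, E entries.
Rows 1 and 3 agree on D; apply D→A, E and equate their A, E entries.
Rows 1 and 2 agree on E; apply E→B and equate their B entries.
Rows 1 and 2 agree on C, E; apply C, E→D, G and equate their D, G entries.
Row 1 is now all distinguished symbols — the join is lossless.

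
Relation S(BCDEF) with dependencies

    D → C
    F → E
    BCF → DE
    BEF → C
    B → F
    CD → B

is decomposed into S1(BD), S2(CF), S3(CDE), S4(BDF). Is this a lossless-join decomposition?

Chase test. Columns are BCDEF; row i has aⱼ where attribute j ∈ Si, else bᵢⱼ.
Initial tableau (one row per fragment):
  row 1: a1 b12 a3 b14 b15
  row 2: b21 a2 b23 b24 a5
  row 3: b31 a2 a3 a4 b35
  row 4: a1 b42 a3 b44 a5
Rows 1 and 3 agree on D; apply D→C and equate their C entries.
Rows 1 and 4 agree on D; apply D→C and equate their C entries.
Rows 2 and 4 agree on F; apply F→E and equate their E entries.
Rows 1 and 4 agree on B; apply B→F and equate their F entries.
Rows 1 and 3 agree on CD; apply CD→B and equate their B entries.
Rows 1 and 2 agree on F; apply F→E and equate their E entries.
Rows 1 and 3 agree on B; apply B→F and equate their F entries.
Rows 1 and 3 agree on F; apply F→E and equate their E entries.
Row 1 is now all distinguished symbols — the join is lossless.

Yes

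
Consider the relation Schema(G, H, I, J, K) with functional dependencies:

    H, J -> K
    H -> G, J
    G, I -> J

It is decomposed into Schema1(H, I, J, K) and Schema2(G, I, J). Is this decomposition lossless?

No

Common attributes: Schema1 ∩ Schema2 = {I, J}.
No dependency enlarges {I, J}, so (I, J)⁺ = {I, J}.
The closure contains neither all of Schema1 = {H, I, J, K} nor all of Schema2 = {G, I, J}, so the common attributes are not a superkey of either fragment. The join is lossy.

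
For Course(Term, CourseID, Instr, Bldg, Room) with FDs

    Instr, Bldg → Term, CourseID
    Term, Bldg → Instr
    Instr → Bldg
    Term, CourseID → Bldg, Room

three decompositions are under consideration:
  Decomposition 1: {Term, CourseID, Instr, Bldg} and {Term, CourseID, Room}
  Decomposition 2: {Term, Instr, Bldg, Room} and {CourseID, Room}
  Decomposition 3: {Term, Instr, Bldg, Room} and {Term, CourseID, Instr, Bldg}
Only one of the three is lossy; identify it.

Decomposition 1: common = {Term, CourseID}, closure = {Term, CourseID, Instr, Bldg, Room} → lossless.
Decomposition 2: common = {Room}, closure = {Room} → lossy.
Decomposition 3: common = {Term, Instr, Bldg}, closure = {Term, CourseID, Instr, Bldg, Room} → lossless.

Decomposition 2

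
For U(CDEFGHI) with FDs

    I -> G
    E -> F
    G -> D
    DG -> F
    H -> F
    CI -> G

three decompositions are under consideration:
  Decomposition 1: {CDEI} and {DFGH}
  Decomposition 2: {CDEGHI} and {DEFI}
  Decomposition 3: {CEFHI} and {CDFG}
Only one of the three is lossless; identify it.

Decomposition 1: common = {D}, closure = {D} → lossy.
Decomposition 2: common = {DEI}, closure = {DEFGI} → lossless.
Decomposition 3: common = {CF}, closure = {CF} → lossy.

Decomposition 2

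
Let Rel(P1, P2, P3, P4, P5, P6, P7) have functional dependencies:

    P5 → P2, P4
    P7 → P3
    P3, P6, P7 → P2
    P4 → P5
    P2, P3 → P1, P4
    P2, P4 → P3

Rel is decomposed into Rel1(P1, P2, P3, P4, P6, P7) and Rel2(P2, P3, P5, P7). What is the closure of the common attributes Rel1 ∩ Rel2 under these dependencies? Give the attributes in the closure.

Rel1 ∩ Rel2 = {P2, P3, P7}.
P2, P3 → P1, P4 applies, adding P1, P4
P4 → P5 applies, adding P5
Closure: {P1, P2, P3, P4, P5, P7}.

P1, P2, P3, P4, P5, P7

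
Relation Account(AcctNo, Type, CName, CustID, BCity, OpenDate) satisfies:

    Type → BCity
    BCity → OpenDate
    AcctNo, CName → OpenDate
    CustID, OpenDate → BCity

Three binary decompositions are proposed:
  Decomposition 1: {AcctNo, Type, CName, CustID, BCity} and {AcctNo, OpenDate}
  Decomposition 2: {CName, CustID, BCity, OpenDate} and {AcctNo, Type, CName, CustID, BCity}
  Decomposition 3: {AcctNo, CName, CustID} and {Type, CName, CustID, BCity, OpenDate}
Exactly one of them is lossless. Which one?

Decomposition 1: common = {AcctNo}, closure = {AcctNo} → lossy.
Decomposition 2: common = {CName, CustID, BCity}, closure = {CName, CustID, BCity, OpenDate} → lossless.
Decomposition 3: common = {CName, CustID}, closure = {CName, CustID} → lossy.

Decomposition 2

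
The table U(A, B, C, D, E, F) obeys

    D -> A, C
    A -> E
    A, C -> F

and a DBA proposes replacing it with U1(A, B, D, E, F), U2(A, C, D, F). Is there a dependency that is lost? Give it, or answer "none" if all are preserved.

none

D → A, C lies within U2.
A → E lies within U1.
A, C → F lies within U2.
Every dependency is enforceable on the fragments, so the decomposition is dependency-preserving.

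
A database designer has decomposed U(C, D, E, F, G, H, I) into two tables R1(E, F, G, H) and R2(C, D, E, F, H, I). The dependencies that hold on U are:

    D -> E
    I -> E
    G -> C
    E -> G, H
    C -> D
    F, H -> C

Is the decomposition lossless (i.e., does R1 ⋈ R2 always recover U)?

Common attributes: R1 ∩ R2 = {E, F, H}.
Closure of {E, F, H}: E → G, H applies, adding G; F, H → C applies, adding C; C → D applies, adding D. So (E, F, H)⁺ = {C, D, E, F, G, H}.
This closure contains every attribute of R1, so R1 ∩ R2 → R1. The join is lossless.

Yes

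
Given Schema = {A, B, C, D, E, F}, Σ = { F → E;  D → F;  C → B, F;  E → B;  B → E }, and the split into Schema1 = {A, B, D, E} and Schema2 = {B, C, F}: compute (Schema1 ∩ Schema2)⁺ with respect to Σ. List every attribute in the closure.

B, E

Schema1 ∩ Schema2 = {B}.
B → E applies, adding E
Closure: {B, E}.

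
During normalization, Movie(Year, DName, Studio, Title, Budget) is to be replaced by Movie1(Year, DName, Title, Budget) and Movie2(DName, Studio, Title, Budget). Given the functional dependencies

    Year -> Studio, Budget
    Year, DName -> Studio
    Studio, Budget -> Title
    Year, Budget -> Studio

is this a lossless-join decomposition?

Common attributes: Movie1 ∩ Movie2 = {DName, Title, Budget}.
No dependency enlarges {DName, Title, Budget}, so (DName, Title, Budget)⁺ = {DName, Title, Budget}.
The closure contains neither all of Movie1 = {Year, DName, Title, Budget} nor all of Movie2 = {DName, Studio, Title, Budget}, so the common attributes are not a superkey of either fragment. The join is lossy.

No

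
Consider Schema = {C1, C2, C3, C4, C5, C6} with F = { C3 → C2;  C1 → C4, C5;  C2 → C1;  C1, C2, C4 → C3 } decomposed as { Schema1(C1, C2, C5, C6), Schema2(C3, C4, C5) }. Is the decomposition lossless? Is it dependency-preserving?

Lossless test: (C5)⁺ = {C5}, which is a superkey of neither fragment — lossy.
Dependency preservation: the restricted closure of {C3} across the fragments never reaches {C2}, so C3 → C2 cannot be enforced without a join — not preserved.

lossy and not dependency-preserving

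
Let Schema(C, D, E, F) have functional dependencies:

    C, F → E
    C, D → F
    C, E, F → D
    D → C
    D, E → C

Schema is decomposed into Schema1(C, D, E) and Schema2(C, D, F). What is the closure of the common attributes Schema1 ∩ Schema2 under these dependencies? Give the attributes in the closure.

Schema1 ∩ Schema2 = {C, D}.
C, D → F applies, adding F
C, F → E applies, adding E
Closure: {C, D, E, F}.

C, D, E, F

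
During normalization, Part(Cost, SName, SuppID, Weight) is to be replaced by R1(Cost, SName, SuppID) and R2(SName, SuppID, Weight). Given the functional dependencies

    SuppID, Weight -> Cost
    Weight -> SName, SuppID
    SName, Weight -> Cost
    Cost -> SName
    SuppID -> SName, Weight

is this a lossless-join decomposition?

Common attributes: R1 ∩ R2 = {SName, SuppID}.
Closure of {SName, SuppID}: SuppID → SName, Weight applies, adding Weight; SuppID, Weight → Cost applies, adding Cost. So (SName, SuppID)⁺ = {Cost, SName, SuppID, Weight}.
This closure contains every attribute of R1, so R1 ∩ R2 → R1. The join is lossless.

Yes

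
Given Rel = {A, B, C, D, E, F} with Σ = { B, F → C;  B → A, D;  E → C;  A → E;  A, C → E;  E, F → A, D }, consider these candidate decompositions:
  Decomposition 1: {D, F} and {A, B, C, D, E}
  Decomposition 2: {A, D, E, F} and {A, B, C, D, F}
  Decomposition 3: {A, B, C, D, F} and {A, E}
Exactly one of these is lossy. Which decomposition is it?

Decomposition 1

Decomposition 1: common = {D}, closure = {D} → lossy.
Decomposition 2: common = {A, D, F}, closure = {A, C, D, E, F} → lossless.
Decomposition 3: common = {A}, closure = {A, C, E} → lossless.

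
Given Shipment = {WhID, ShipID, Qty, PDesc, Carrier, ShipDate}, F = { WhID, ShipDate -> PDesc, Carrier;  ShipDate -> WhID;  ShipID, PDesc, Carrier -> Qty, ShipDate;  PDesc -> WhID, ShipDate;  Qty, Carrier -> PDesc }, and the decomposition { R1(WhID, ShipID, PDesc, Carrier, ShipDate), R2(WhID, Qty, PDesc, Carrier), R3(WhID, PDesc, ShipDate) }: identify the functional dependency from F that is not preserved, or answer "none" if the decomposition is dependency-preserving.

Check ShipID, PDesc, Carrier → Qty, ShipDate: no single fragment contains all of {ShipID, Qty, PDesc, Carrier, ShipDate}, and the restricted closure of {ShipID, PDesc, Carrier} across the fragments never reaches {Qty, ShipDate}.
WhID, ShipDate → PDesc, Carrier is preserved.
ShipDate → WhID is preserved.
PDesc → WhID, ShipDate is preserved.
Qty, Carrier → PDesc is preserved.

ShipID, PDesc, Carrier -> Qty, ShipDate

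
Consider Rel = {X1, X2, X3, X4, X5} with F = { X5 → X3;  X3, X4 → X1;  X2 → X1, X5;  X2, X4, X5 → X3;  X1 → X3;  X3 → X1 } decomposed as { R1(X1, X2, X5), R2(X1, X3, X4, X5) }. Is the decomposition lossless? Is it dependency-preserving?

lossy but dependency-preserving

Lossless test: (X1, X5)⁺ = {X1, X3, X5}, which is a superkey of neither fragment — lossy.
Dependency preservation: X2, X4, X5 → X3 is not contained in any single fragment, but the restricted closure of its left-hand side across the fragments still reaches the right-hand side; the remaining FDs each lie inside some fragment. All dependencies are preserved.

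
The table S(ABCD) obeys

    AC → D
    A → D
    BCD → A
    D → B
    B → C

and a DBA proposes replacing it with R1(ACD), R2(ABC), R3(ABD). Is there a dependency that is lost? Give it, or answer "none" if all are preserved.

none

AC → D lies within R1.
A → D lies within R1.
BCD → A: restricted closure across fragments reaches A.
D → B lies within R3.
B → C lies within R2.
Every dependency is enforceable on the fragments, so the decomposition is dependency-preserving.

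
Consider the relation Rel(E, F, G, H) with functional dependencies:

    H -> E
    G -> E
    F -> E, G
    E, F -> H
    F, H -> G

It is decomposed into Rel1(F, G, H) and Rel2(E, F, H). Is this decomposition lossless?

Common attributes: Rel1 ∩ Rel2 = {F, H}.
Closure of {F, H}: H → E applies, adding E; F → E, G applies, adding G. So (F, H)⁺ = {E, F, G, H}.
This closure contains every attribute of Rel1, so Rel1 ∩ Rel2 → Rel1. The join is lossless.

Yes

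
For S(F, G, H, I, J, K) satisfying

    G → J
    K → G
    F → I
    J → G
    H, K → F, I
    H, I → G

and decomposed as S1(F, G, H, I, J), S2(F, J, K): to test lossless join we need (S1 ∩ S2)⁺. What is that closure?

F, G, I, J

S1 ∩ S2 = {F, J}.
F → I applies, adding I
J → G applies, adding G
Closure: {F, G, I, J}.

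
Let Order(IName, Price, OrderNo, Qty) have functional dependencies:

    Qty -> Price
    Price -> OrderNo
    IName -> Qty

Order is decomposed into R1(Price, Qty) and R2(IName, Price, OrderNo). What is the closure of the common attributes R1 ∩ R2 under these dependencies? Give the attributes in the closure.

R1 ∩ R2 = {Price}.
Price → OrderNo applies, adding OrderNo
Closure: {Price, OrderNo}.

Price, OrderNo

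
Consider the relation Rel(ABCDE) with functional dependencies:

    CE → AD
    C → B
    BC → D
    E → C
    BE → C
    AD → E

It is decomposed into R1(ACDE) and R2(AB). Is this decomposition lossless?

Common attributes: R1 ∩ R2 = {A}.
No dependency enlarges {A}, so (A)⁺ = {A}.
The closure contains neither all of R1 = {ACDE} nor all of R2 = {AB}, so the common attributes are not a superkey of either fragment. The join is lossy.

No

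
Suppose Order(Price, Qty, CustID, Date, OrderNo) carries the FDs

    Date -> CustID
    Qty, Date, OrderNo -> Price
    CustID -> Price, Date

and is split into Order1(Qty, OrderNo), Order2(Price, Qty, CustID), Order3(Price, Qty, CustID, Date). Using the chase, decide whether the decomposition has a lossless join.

No

Chase test. Columns are Price, Qty, CustID, Date, OrderNo; row i has aⱼ where attribute j ∈ Orderi, else bᵢⱼ.
Initial tableau (one row per fragment):
  row 1: b11 a2 b13 b14 a5
  row 2: a1 a2 a3 b24 b25
  row 3: a1 a2 a3 a4 b35
Rows 2 and 3 agree on CustID; apply CustID→Price, Date and equate their Price, Date entries.
No row becomes fully distinguished — the join is lossy.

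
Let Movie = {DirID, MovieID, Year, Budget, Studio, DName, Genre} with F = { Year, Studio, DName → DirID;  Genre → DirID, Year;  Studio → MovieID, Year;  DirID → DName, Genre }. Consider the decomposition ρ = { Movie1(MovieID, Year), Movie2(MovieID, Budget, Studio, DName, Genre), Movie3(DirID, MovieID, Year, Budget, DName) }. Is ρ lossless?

No

Chase test. Columns are DirID, MovieID, Year, Budget, Studio, DName, Genre; row i has aⱼ where attribute j ∈ Moviei, else bᵢⱼ.
Initial tableau (one row per fragment):
  row 1: b11 a2 a3 b14 b15 b16 b17
  row 2: b21 a2 b23 a4 a5 a6 a7
  row 3: a1 a2 a3 a4 b35 a6 b37
No row becomes fully distinguished — the join is lossy.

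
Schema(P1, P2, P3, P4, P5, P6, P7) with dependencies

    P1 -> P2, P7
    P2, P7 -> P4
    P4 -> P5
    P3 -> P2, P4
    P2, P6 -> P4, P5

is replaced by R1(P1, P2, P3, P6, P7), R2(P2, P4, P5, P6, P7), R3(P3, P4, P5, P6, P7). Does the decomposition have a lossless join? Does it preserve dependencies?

Lossless test (chase): Rows 1 and 2 agree on P2, P7; apply P2, P7→P4 and equate their P4 entries. Rows 1 and 2 agree on P4; apply P4→P5 and equate their P5 entries. Rows 1 and 3 agree on P3; apply P3→P2, P4 and equate their P2, P4 entries. Row 1 is now all distinguished symbols — the join is lossless.
Dependency preservation: P3 → P2, P4 is not contained in any single fragment, but the restricted closure of its left-hand side across the fragments still reaches the right-hand side; the remaining FDs each lie inside some fragment. All dependencies are preserved.

lossless and dependency-preserving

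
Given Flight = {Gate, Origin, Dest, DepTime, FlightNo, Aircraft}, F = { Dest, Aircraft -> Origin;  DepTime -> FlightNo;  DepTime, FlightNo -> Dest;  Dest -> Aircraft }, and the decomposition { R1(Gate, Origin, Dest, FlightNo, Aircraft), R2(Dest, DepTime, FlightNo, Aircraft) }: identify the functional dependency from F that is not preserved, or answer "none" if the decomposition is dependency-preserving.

Dest, Aircraft → Origin lies within R1.
DepTime → FlightNo lies within R2.
DepTime, FlightNo → Dest lies within R2.
Dest → Aircraft lies within R1.
Every dependency is enforceable on the fragments, so the decomposition is dependency-preserving.

none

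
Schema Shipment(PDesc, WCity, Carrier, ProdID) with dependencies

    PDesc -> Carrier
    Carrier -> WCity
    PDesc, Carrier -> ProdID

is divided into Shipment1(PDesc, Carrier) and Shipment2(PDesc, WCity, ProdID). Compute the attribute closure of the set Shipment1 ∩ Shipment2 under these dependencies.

Shipment1 ∩ Shipment2 = {PDesc}.
PDesc → Carrier applies, adding Carrier
Carrier → WCity applies, adding WCity
PDesc, Carrier → ProdID applies, adding ProdID
Closure: {PDesc, WCity, Carrier, ProdID}.

PDesc, WCity, Carrier, ProdID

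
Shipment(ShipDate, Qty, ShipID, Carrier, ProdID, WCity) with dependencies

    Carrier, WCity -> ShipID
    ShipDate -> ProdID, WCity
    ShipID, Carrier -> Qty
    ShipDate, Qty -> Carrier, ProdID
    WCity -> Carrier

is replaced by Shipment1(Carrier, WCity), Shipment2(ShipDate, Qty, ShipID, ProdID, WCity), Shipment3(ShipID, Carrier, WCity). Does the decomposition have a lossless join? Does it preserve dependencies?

Lossless test (chase): Rows 1 and 3 agree on Carrier, WCity; apply Carrier, WCity→ShipID and equate their ShipID entries. Rows 1 and 3 agree on ShipID, Carrier; apply ShipID, Carrier→Qty and equate their Qty entries. Rows 1 and 2 agree on WCity; apply WCity→Carrier and equate their Carrier entries. Rows 1 and 2 agree on ShipID, Carrier; apply ShipID, Carrier→Qty and equate their Qty entries. Row 2 is now all distinguished symbols — the join is lossless.
Dependency preservation: the restricted closure of {ShipID, Carrier} across the fragments never reaches {Qty}, so ShipID, Carrier → Qty cannot be enforced without a join — not preserved.

lossless but not dependency-preserving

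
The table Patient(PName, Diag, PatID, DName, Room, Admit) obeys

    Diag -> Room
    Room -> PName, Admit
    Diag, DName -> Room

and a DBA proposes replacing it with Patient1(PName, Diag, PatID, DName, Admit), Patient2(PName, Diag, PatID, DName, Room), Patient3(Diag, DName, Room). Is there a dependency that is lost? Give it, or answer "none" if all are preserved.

Check Room → PName, Admit: no single fragment contains all of {PName, Room, Admit}, and the restricted closure of {Room} across the fragments never reaches {PName, Admit}.
Diag → Room is preserved.
Diag, DName → Room is preserved.

Room -> PName, Admit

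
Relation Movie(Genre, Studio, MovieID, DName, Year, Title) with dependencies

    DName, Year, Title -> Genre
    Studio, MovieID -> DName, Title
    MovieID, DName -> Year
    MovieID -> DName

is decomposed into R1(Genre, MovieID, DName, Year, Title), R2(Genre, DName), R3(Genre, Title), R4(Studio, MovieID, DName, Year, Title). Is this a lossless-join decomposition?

Yes

Chase test. Columns are Genre, Studio, MovieID, DName, Year, Title; row i has aⱼ where attribute j ∈ Ri, else bᵢⱼ.
Initial tableau (one row per fragment):
  row 1: a1 b12 a3 a4 a5 a6
  row 2: a1 b22 b23 a4 b25 b26
  row 3: a1 b32 b33 b34 b35 a6
  row 4: b41 a2 a3 a4 a5 a6
Rows 1 and 4 agree on DName, Year, Title; apply DName, Year, Title→Genre and equate their Genre entries.
Row 4 is now all distinguished symbols — the join is lossless.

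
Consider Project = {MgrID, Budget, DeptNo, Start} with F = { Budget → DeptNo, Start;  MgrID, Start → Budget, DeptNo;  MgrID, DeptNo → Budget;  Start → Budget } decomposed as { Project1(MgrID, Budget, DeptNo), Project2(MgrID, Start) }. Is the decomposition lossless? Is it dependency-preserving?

lossy and not dependency-preserving

Lossless test: (MgrID)⁺ = {MgrID}, which is a superkey of neither fragment — lossy.
Dependency preservation: the restricted closure of {Budget} across the fragments never reaches {DeptNo, Start}, so Budget → DeptNo, Start cannot be enforced without a join — not preserved.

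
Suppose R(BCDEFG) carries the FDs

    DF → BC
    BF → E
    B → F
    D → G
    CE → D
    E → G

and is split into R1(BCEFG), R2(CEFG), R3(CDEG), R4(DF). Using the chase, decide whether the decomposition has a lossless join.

Chase test. Columns are BCDEFG; row i has aⱼ where attribute j ∈ Ri, else bᵢⱼ.
Initial tableau (one row per fragment):
  row 1: a1 a2 b13 a4 a5 a6
  row 2: b21 a2 b23 a4 a5 a6
  row 3: b31 a2 a3 a4 b35 a6
  row 4: b41 b42 a3 b44 a5 b46
Rows 3 and 4 agree on D; apply D→G and equate their G entries.
Rows 1 and 2 agree on CE; apply CE→D and equate their D entries.
Rows 1 and 3 agree on CE; apply CE→D and equate their D entries.
Rows 1 and 2 agree on DF; apply DF→BC and equate their BC entries.
Rows 1 and 4 agree on DF; apply DF→BC and equate their BC entries.
Rows 1 and 4 agree on BF; apply BF→E and equate their E entries.
Row 1 is now all distinguished symbols — the join is lossless.

Yes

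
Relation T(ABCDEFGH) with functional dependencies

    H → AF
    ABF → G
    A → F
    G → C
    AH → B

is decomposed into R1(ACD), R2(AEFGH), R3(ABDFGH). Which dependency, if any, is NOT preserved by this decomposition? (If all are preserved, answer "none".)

Check G → C: no single fragment contains all of {CG}, and the restricted closure of {G} across the fragments never reaches {C}.
H → AF is preserved.
ABF → G is preserved.
A → F is preserved.
AH → B is preserved.

G → C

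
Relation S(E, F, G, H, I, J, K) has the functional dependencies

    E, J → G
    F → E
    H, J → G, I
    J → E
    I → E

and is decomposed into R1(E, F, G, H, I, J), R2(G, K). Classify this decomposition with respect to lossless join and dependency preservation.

lossy but dependency-preserving

Lossless test: (G)⁺ = {G}, which is a superkey of neither fragment — lossy.
Dependency preservation: every FD's attributes lie within a single fragment, so each can be enforced locally — preserved.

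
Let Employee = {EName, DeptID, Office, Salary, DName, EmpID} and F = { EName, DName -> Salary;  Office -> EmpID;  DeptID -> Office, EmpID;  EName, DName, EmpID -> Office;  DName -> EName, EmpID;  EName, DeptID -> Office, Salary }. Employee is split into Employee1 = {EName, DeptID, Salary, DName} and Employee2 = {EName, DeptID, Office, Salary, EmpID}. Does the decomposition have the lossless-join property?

Common attributes: Employee1 ∩ Employee2 = {EName, DeptID, Salary}.
Closure of {EName, DeptID, Salary}: DeptID → Office, EmpID applies, adding Office, EmpID. So (EName, DeptID, Salary)⁺ = {EName, DeptID, Office, Salary, EmpID}.
This closure contains every attribute of Employee2, so Employee1 ∩ Employee2 → Employee2. The join is lossless.

Yes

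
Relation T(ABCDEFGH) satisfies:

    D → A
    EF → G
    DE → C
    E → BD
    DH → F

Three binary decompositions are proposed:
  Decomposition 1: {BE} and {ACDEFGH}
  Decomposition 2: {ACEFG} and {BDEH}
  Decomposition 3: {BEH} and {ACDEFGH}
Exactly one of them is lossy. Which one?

Decomposition 1: common = {E}, closure = {ABCDE} → lossless.
Decomposition 2: common = {E}, closure = {ABCDE} → lossy.
Decomposition 3: common = {EH}, closure = {ABCDEFGH} → lossless.

Decomposition 2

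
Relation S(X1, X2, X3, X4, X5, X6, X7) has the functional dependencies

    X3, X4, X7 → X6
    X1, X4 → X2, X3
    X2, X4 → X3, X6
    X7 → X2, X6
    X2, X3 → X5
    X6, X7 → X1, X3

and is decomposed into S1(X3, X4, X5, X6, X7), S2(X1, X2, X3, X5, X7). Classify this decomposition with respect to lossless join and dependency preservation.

Lossless test: (X3, X5, X7)⁺ = {X1, X2, X3, X5, X6, X7}, which contains all of one fragment — lossless.
Dependency preservation: the restricted closure of {X1, X4} across the fragments never reaches {X2, X3}, so X1, X4 → X2, X3 cannot be enforced without a join — not preserved.

lossless but not dependency-preserving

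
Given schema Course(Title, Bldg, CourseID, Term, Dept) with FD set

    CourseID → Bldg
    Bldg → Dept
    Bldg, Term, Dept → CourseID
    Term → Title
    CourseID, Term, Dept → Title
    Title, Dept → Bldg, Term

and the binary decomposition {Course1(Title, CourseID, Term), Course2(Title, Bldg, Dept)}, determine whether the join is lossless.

Common attributes: Course1 ∩ Course2 = {Title}.
No dependency enlarges {Title}, so (Title)⁺ = {Title}.
The closure contains neither all of Course1 = {Title, CourseID, Term} nor all of Course2 = {Title, Bldg, Dept}, so the common attributes are not a superkey of either fragment. The join is lossy.

No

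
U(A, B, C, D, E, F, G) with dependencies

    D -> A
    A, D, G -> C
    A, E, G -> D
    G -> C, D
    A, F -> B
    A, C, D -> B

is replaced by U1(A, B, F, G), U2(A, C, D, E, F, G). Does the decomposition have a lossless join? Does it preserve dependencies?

Lossless test: (A, F, G)⁺ = {A, B, C, D, F, G}, which contains all of one fragment — lossless.
Dependency preservation: the restricted closure of {A, C, D} across the fragments never reaches {B}, so A, C, D → B cannot be enforced without a join — not preserved.

lossless but not dependency-preserving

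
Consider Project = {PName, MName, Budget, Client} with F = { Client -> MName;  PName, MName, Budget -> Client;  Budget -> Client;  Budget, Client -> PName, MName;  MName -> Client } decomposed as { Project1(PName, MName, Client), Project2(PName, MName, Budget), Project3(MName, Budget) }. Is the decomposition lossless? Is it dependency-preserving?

lossless and dependency-preserving

Lossless test (chase): Rows 2 and 3 agree on Budget; apply Budget→Client and equate their Client entries. Rows 2 and 3 agree on Budget, Client; apply Budget, Client→PName, MName and equate their PName, MName entries. Rows 1 and 2 agree on MName; apply MName→Client and equate their Client entries. Row 2 is now all distinguished symbols — the join is lossless.
Dependency preservation: PName, MName, Budget → Client; Budget → Client; Budget, Client → PName, MName are not contained in any single fragment, but the restricted closure of each left-hand side across the fragments still reaches the right-hand side; the remaining FDs each lie inside some fragment. All dependencies are preserved.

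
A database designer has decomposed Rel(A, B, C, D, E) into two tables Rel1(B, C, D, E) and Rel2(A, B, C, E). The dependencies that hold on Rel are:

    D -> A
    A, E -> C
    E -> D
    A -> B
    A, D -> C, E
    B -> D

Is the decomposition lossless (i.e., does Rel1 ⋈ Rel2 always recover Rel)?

Yes

Common attributes: Rel1 ∩ Rel2 = {B, C, E}.
Closure of {B, C, E}: E → D applies, adding D; D → A applies, adding A. So (B, C, E)⁺ = {A, B, C, D, E}.
This closure contains every attribute of Rel1, so Rel1 ∩ Rel2 → Rel1. The join is lossless.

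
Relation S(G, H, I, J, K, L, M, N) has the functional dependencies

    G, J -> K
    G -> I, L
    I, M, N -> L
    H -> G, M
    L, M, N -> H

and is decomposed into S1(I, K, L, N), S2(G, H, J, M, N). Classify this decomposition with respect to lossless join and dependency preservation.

Lossless test: (N)⁺ = {N}, which is a superkey of neither fragment — lossy.
Dependency preservation: the restricted closure of {G, J} across the fragments never reaches {K}, so G, J → K cannot be enforced without a join — not preserved.

lossy and not dependency-preserving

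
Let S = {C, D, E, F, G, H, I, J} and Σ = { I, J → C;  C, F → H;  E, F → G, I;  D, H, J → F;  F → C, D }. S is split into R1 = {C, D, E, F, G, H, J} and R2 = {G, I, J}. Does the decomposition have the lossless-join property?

No

Common attributes: R1 ∩ R2 = {G, J}.
No dependency enlarges {G, J}, so (G, J)⁺ = {G, J}.
The closure contains neither all of R1 = {C, D, E, F, G, H, J} nor all of R2 = {G, I, J}, so the common attributes are not a superkey of either fragment. The join is lossy.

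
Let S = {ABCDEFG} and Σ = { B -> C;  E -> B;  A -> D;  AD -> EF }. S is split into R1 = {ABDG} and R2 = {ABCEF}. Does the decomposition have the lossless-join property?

Common attributes: R1 ∩ R2 = {AB}.
Closure of {AB}: B → C applies, adding C; A → D applies, adding D; AD → EF applies, adding EF. So (AB)⁺ = {ABCDEF}.
This closure contains every attribute of R2, so R1 ∩ R2 → R2. The join is lossless.

Yes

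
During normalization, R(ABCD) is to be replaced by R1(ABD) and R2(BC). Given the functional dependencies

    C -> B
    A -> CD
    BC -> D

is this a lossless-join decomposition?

No

Common attributes: R1 ∩ R2 = {B}.
No dependency enlarges {B}, so (B)⁺ = {B}.
The closure contains neither all of R1 = {ABD} nor all of R2 = {BC}, so the common attributes are not a superkey of either fragment. The join is lossy.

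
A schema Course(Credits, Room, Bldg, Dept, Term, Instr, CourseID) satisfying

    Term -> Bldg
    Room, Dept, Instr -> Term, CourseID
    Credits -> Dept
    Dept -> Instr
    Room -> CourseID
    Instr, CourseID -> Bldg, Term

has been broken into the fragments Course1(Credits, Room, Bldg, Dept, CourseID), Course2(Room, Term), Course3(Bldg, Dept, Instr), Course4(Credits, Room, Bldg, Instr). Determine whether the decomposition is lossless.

Chase test. Columns are Credits, Room, Bldg, Dept, Term, Instr, CourseID; row i has aⱼ where attribute j ∈ Coursei, else bᵢⱼ.
Initial tableau (one row per fragment):
  row 1: a1 a2 a3 a4 b15 b16 a7
  row 2: b21 a2 b23 b24 a5 b26 b27
  row 3: b31 b32 a3 a4 b35 a6 b37
  row 4: a1 a2 a3 b44 b45 a6 b47
Rows 1 and 4 agree on Credits; apply Credits→Dept and equate their Dept entries.
Rows 1 and 3 agree on Dept; apply Dept→Instr and equate their Instr entries.
Rows 1 and 2 agree on Room; apply Room→CourseID and equate their CourseID entries.
Rows 1 and 4 agree on Room; apply Room→CourseID and equate their CourseID entries.
Rows 1 and 4 agree on Instr, CourseID; apply Instr, CourseID→Bldg, Term and equate their Bldg, Term entries.
No row becomes fully distinguished — the join is lossy.

No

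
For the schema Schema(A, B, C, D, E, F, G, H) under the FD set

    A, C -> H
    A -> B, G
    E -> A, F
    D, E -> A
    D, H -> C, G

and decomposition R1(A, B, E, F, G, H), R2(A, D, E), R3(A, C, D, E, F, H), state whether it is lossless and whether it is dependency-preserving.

lossless but not dependency-preserving

Lossless test (chase): Rows 1 and 2 agree on A; apply A→B, G and equate their B, G entries. Rows 1 and 3 agree on A; apply A→B, G and equate their B, G entries. Rows 1 and 2 agree on E; apply E→A, F and equate their A, F entries. Row 3 is now all distinguished symbols — the join is lossless.
Dependency preservation: the restricted closure of {D, H} across the fragments never reaches {C, G}, so D, H → C, G cannot be enforced without a join — not preserved.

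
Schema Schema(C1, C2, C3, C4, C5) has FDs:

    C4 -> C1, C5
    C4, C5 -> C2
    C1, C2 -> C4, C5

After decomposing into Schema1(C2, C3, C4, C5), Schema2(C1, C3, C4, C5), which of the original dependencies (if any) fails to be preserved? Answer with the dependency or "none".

C1, C2 -> C4, C5

Check C1, C2 → C4, C5: no single fragment contains all of {C1, C2, C4, C5}, and the restricted closure of {C1, C2} across the fragments never reaches {C4, C5}.
C4 → C1, C5 is preserved.
C4, C5 → C2 is preserved.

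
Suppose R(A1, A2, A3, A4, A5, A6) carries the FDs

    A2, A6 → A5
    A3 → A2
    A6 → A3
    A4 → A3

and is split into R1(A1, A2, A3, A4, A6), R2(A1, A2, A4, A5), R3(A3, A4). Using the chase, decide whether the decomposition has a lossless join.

Chase test. Columns are A1, A2, A3, A4, A5, A6; row i has aⱼ where attribute j ∈ Ri, else bᵢⱼ.
Initial tableau (one row per fragment):
  row 1: a1 a2 a3 a4 b15 a6
  row 2: a1 a2 b23 a4 a5 b26
  row 3: b31 b32 a3 a4 b35 b36
Rows 1 and 3 agree on A3; apply A3→A2 and equate their A2 entries.
Rows 1 and 2 agree on A4; apply A4→A3 and equate their A3 entries.
No row becomes fully distinguished — the join is lossy.

No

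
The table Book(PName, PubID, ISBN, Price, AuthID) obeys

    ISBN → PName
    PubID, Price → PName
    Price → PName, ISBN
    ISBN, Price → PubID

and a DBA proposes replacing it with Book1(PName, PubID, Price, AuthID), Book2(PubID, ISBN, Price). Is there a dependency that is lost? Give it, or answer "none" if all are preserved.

Check ISBN → PName: no single fragment contains all of {PName, ISBN}, and the restricted closure of {ISBN} across the fragments never reaches {PName}.
PubID, Price → PName is preserved.
Price → PName, ISBN is preserved.
ISBN, Price → PubID is preserved.

ISBN → PName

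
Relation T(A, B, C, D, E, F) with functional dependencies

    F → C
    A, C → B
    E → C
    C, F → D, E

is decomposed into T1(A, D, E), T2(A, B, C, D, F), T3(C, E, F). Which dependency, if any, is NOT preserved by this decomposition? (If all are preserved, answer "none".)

F → C lies within T2.
A, C → B lies within T2.
E → C lies within T3.
C, F → D, E: restricted closure across fragments reaches D, E.
Every dependency is enforceable on the fragments, so the decomposition is dependency-preserving.

none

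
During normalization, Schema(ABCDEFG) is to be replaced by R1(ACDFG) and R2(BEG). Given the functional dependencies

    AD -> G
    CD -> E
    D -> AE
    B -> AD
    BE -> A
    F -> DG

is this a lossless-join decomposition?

No

Common attributes: R1 ∩ R2 = {G}.
No dependency enlarges {G}, so (G)⁺ = {G}.
The closure contains neither all of R1 = {ACDFG} nor all of R2 = {BEG}, so the common attributes are not a superkey of either fragment. The join is lossy.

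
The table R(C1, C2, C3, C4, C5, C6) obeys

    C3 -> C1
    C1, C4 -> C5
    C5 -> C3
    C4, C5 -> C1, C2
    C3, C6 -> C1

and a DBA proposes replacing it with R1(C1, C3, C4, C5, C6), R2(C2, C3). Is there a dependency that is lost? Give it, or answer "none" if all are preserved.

Check C4, C5 → C1, C2: no single fragment contains all of {C1, C2, C4, C5}, and the restricted closure of {C4, C5} across the fragments never reaches {C1, C2}.
C3 → C1 is preserved.
C1, C4 → C5 is preserved.
C5 → C3 is preserved.
C3, C6 → C1 is preserved.

C4, C5 -> C1, C2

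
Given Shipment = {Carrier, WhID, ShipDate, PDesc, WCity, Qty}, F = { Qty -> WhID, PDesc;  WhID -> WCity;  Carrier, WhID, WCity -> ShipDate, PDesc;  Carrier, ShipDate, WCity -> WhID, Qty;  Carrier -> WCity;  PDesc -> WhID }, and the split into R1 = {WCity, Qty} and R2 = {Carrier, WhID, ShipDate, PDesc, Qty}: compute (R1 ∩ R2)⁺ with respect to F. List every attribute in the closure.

R1 ∩ R2 = {Qty}.
Qty → WhID, PDesc applies, adding WhID, PDesc
WhID → WCity applies, adding WCity
Closure: {WhID, PDesc, WCity, Qty}.

WhID, PDesc, WCity, Qty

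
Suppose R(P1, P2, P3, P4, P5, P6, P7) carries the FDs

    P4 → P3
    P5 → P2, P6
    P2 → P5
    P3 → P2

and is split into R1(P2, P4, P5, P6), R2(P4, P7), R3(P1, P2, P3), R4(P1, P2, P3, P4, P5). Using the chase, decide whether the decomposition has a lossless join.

No

Chase test. Columns are P1, P2, P3, P4, P5, P6, P7; row i has aⱼ where attribute j ∈ Ri, else bᵢⱼ.
Initial tableau (one row per fragment):
  row 1: b11 a2 b13 a4 a5 a6 b17
  row 2: b21 b22 b23 a4 b25 b26 a7
  row 3: a1 a2 a3 b34 b35 b36 b37
  row 4: a1 a2 a3 a4 a5 b46 b47
Rows 1 and 2 agree on P4; apply P4→P3 and equate their P3 entries.
Rows 1 and 4 agree on P4; apply P4→P3 and equate their P3 entries.
Rows 1 and 4 agree on P5; apply P5→P2, P6 and equate their P2, P6 entries.
Rows 1 and 3 agree on P2; apply P2→P5 and equate their P5 entries.
Rows 1 and 2 agree on P3; apply P3→P2 and equate their P2 entries.
Rows 1 and 3 agree on P5; apply P5→P2, P6 and equate their P2, P6 entries.
Rows 1 and 2 agree on P2; apply P2→P5 and equate their P5 entries.
Rows 1 and 2 agree on P5; apply P5→P2, P6 and equate their P2, P6 entries.
No row becomes fully distinguished — the join is lossy.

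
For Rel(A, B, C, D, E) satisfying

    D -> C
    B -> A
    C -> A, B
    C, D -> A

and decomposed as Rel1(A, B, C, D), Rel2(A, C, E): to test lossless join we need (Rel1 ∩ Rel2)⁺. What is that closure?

A, B, C

Rel1 ∩ Rel2 = {A, C}.
C → A, B applies, adding B
Closure: {A, B, C}.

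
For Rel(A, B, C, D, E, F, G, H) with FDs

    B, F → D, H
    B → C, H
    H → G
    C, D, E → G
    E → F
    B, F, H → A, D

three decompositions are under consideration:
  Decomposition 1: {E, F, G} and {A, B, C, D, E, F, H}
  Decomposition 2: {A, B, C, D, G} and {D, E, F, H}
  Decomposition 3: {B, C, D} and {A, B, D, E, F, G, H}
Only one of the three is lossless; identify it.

Decomposition 1: common = {E, F}, closure = {E, F} → lossy.
Decomposition 2: common = {D}, closure = {D} → lossy.
Decomposition 3: common = {B, D}, closure = {B, C, D, G, H} → lossless.

Decomposition 3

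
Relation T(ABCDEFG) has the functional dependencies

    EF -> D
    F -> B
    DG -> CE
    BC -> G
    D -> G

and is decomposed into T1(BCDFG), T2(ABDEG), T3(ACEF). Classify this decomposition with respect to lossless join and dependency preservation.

Lossless test (chase): Rows 1 and 3 agree on F; apply F→B and equate their B entries. Rows 1 and 2 agree on DG; apply DG→CE and equate their CE entries. Rows 1 and 3 agree on BC; apply BC→G and equate their G entries. Rows 1 and 3 agree on EF; apply EF→D and equate their D entries. Row 3 is now all distinguished symbols — the join is lossless.
Dependency preservation: the restricted closure of {EF} across the fragments never reaches {D}, so EF → D cannot be enforced without a join — not preserved.

lossless but not dependency-preserving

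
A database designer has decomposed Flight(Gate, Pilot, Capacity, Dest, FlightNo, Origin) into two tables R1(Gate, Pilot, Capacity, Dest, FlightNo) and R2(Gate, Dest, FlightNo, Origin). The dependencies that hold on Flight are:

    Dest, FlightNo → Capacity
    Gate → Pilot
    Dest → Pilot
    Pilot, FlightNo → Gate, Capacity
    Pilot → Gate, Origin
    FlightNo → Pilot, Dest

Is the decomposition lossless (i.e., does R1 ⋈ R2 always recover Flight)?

Yes

Common attributes: R1 ∩ R2 = {Gate, Dest, FlightNo}.
Closure of {Gate, Dest, FlightNo}: Dest, FlightNo → Capacity applies, adding Capacity; Gate → Pilot applies, adding Pilot; Pilot → Gate, Origin applies, adding Origin. So (Gate, Dest, FlightNo)⁺ = {Gate, Pilot, Capacity, Dest, FlightNo, Origin}.
This closure contains every attribute of R1, so R1 ∩ R2 → R1. The join is lossless.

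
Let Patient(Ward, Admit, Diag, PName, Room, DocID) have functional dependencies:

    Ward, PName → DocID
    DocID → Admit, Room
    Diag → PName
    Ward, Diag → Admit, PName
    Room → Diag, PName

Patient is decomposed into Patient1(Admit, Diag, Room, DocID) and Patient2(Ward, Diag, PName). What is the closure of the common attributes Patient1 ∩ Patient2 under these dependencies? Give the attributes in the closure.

Diag, PName

Patient1 ∩ Patient2 = {Diag}.
Diag → PName applies, adding PName
Closure: {Diag, PName}.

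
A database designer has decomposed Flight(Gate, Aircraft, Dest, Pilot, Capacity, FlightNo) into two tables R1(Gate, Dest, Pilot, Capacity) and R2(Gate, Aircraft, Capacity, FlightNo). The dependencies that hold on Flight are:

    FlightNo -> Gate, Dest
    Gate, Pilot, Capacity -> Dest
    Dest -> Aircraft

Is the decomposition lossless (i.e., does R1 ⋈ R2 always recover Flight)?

Common attributes: R1 ∩ R2 = {Gate, Capacity}.
No dependency enlarges {Gate, Capacity}, so (Gate, Capacity)⁺ = {Gate, Capacity}.
The closure contains neither all of R1 = {Gate, Dest, Pilot, Capacity} nor all of R2 = {Gate, Aircraft, Capacity, FlightNo}, so the common attributes are not a superkey of either fragment. The join is lossy.

No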